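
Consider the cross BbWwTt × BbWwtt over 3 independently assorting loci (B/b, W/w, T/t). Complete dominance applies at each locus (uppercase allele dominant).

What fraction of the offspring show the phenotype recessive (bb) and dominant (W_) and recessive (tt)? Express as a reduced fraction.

P(bb W_ tt) = 3/32

BbWwTt gametes: BWT×1, BWt×1, BwT×1, Bwt×1, bWT×1, bWt×1, bwT×1, bwt×1
BbWwtt gametes: BWt×2, Bwt×2, bWt×2, bwt×2
BbWwTt×BbWwtt grid (8·8=64): BBWWTt=2 BBWWtt=2 BBWwTt=4 BBWwtt=4 BBwwTt=2 BBwwtt=2 BbWWTt=4 BbWWtt=4 BbWwTt=8 BbWwtt=8 BbwwTt=4 Bbwwtt=4 bbWWTt=2 bbWWtt=2 bbWwTt=4 bbWwtt=4 bbwwTt=2 bbwwtt=2
bb W_ tt hits 6/64; gcd=2; 6÷2/64÷2 = 3/32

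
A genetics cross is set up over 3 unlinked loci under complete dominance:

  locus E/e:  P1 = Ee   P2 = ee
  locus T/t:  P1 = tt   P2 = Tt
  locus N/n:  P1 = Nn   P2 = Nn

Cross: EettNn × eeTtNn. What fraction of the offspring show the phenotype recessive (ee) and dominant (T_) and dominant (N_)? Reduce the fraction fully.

EettNn gametes: EtN×2, Etn×2, etN×2, etn×2
eeTtNn gametes: eTN×2, eTn×2, etN×2, etn×2
EettNn×eeTtNn grid (8·8=64): EeTtNN=4 EeTtNn=8 EeTtnn=4 EettNN=4 EettNn=8 Eettnn=4 eeTtNN=4 eeTtNn=8 eeTtnn=4 eettNN=4 eettNn=8 eettnn=4
ee T_ N_ hits 12/64; gcd=4; 12÷4/64÷4 = 3/16

P(ee T_ N_) = 3/16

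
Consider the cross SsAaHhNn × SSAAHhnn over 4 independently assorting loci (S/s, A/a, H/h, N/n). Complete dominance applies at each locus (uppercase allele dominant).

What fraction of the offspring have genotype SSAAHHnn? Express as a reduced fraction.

P(SSAAHHnn) = 1/32

SsAaHhNn gametes: SAHN×1, SAHn×1, SAhN×1, SAhn×1, SaHN×1, SaHn×1, SahN×1, Sahn×1, sAHN×1, sAHn×1, sAhN×1, sAhn×1, saHN×1, saHn×1, sahN×1, sahn×1
SSAAHhnn gametes: SAHn×8, SAhn×8
SsAaHhNn×SSAAHhnn grid (16·16=256): SSAAHHNn=8 SSAAHHnn=8 SSAAHhNn=16 SSAAHhnn=16 SSAAhhNn=8 SSAAhhnn=8 SSAaHHNn=8 SSAaHHnn=8 SSAaHhNn=16 SSAaHhnn=16 SSAahhNn=8 SSAahhnn=8 SsAAHHNn=8 SsAAHHnn=8 SsAAHhNn=16 SsAAHhnn=16 SsAAhhNn=8 SsAAhhnn=8 SsAaHHNn=8 SsAaHHnn=8 SsAaHhNn=16 SsAaHhnn=16 SsAahhNn=8 SsAahhnn=8
SSAAHHnn hits 8/256; gcd=8; 8÷8/256÷8 = 1/32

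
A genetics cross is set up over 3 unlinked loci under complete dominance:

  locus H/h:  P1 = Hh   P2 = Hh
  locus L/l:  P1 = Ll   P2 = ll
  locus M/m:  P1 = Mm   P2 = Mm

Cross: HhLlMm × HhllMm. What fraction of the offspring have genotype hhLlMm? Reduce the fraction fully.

P(hhLlMm) = 1/16

HhLlMm gametes: HLM×1, HLm×1, HlM×1, Hlm×1, hLM×1, hLm×1, hlM×1, hlm×1
HhllMm gametes: HlM×2, Hlm×2, hlM×2, hlm×2
HhLlMm×HhllMm grid (8·8=64): HHLlMM=2 HHLlMm=4 HHLlmm=2 HHllMM=2 HHllMm=4 HHllmm=2 HhLlMM=4 HhLlMm=8 HhLlmm=4 HhllMM=4 HhllMm=8 Hhllmm=4 hhLlMM=2 hhLlMm=4 hhLlmm=2 hhllMM=2 hhllMm=4 hhllmm=2
hhLlMm hits 4/64; gcd=4; 4÷4/64÷4 = 1/16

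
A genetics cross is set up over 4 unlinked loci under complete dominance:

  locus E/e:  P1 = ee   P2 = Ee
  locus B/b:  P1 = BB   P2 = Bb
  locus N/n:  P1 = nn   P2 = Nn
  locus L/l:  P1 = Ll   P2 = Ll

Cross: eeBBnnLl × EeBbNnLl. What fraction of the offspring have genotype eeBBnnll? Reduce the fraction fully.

P(eeBBnnll) = 1/32

eeBBnnLl gametes: eBnL×8, eBnl×8
EeBbNnLl gametes: EBNL×1, EBNl×1, EBnL×1, EBnl×1, EbNL×1, EbNl×1, EbnL×1, Ebnl×1, eBNL×1, eBNl×1, eBnL×1, eBnl×1, ebNL×1, ebNl×1, ebnL×1, ebnl×1
eeBBnnLl×EeBbNnLl grid (16·16=256): EeBBNnLL=8 EeBBNnLl=16 EeBBNnll=8 EeBBnnLL=8 EeBBnnLl=16 EeBBnnll=8 EeBbNnLL=8 EeBbNnLl=16 EeBbNnll=8 EeBbnnLL=8 EeBbnnLl=16 EeBbnnll=8 eeBBNnLL=8 eeBBNnLl=16 eeBBNnll=8 eeBBnnLL=8 eeBBnnLl=16 eeBBnnll=8 eeBbNnLL=8 eeBbNnLl=16 eeBbNnll=8 eeBbnnLL=8 eeBbnnLl=16 eeBbnnll=8
eeBBnnll hits 8/256; gcd=8; 8÷8/256÷8 = 1/32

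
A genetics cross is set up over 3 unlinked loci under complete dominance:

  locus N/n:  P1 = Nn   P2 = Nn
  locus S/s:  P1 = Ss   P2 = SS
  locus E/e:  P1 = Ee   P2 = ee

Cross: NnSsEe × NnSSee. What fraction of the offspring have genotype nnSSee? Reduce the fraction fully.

NnSsEe gametes: NSE×1, NSe×1, NsE×1, Nse×1, nSE×1, nSe×1, nsE×1, nse×1
NnSSee gametes: NSe×4, nSe×4
NnSsEe×NnSSee grid (8·8=64): NNSSEe=4 NNSSee=4 NNSsEe=4 NNSsee=4 NnSSEe=8 NnSSee=8 NnSsEe=8 NnSsee=8 nnSSEe=4 nnSSee=4 nnSsEe=4 nnSsee=4
nnSSee hits 4/64; gcd=4; 4÷4/64÷4 = 1/16

P(nnSSee) = 1/16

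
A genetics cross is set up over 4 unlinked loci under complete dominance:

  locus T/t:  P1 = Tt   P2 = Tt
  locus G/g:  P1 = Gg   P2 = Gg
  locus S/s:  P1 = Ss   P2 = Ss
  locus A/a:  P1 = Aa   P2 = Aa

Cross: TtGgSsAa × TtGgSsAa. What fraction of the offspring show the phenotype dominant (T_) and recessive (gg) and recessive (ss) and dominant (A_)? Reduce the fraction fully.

TtGgSsAa gametes: TGSA×1, TGSa×1, TGsA×1, TGsa×1, TgSA×1, TgSa×1, TgsA×1, Tgsa×1, tGSA×1, tGSa×1, tGsA×1, tGsa×1, tgSA×1, tgSa×1, tgsA×1, tgsa×1
TtGgSsAa gametes: TGSA×1, TGSa×1, TGsA×1, TGsa×1, TgSA×1, TgSa×1, TgsA×1, Tgsa×1, tGSA×1, tGSa×1, tGsA×1, tGsa×1, tgSA×1, tgSa×1, tgsA×1, tgsa×1
TtGgSsAa×TtGgSsAa grid (16·16=256): TTGGSSAA=1 TTGGSSAa=2 TTGGSSaa=1 TTGGSsAA=2 TTGGSsAa=4 TTGGSsaa=2 TTGGssAA=1 TTGGssAa=2 TTGGssaa=1 TTGgSSAA=2 TTGgSSAa=4 TTGgSSaa=2 TTGgSsAA=4 TTGgSsAa=8 TTGgSsaa=4 TTGgssAA=2 TTGgssAa=4 TTGgssaa=2 TTggSSAA=1 TTggSSAa=2 TTggSSaa=1 TTggSsAA=2 TTggSsAa=4 TTggSsaa=2 TTggssAA=1 TTggssAa=2 TTggssaa=1 TtGGSSAA=2 TtGGSSAa=4 TtGGSSaa=2 TtGGSsAA=4 TtGGSsAa=8 TtGGSsaa=4 TtGGssAA=2 TtGGssAa=4 TtGGssaa=2 TtGgSSAA=4 TtGgSSAa=8 TtGgSSaa=4 TtGgSsAA=8 TtGgSsAa=16 TtGgSsaa=8 TtGgssAA=4 TtGgssAa=8 TtGgssaa=4 TtggSSAA=2 TtggSSAa=4 TtggSSaa=2 TtggSsAA=4 TtggSsAa=8 TtggSsaa=4 TtggssAA=2 TtggssAa=4 Ttggssaa=2 ttGGSSAA=1 ttGGSSAa=2 ttGGSSaa=1 ttGGSsAA=2 ttGGSsAa=4 ttGGSsaa=2 ttGGssAA=1 ttGGssAa=2 ttGGssaa=1 ttGgSSAA=2 ttGgSSAa=4 ttGgSSaa=2 ttGgSsAA=4 ttGgSsAa=8 ttGgSsaa=4 ttGgssAA=2 ttGgssAa=4 ttGgssaa=2 ttggSSAA=1 ttggSSAa=2 ttggSSaa=1 ttggSsAA=2 ttggSsAa=4 ttggSsaa=2 ttggssAA=1 ttggssAa=2 ttggssaa=1
T_ gg ss A_ hits 9/256; gcd=1; 9÷1/256÷1 = 9/256

P(T_ gg ss A_) = 9/256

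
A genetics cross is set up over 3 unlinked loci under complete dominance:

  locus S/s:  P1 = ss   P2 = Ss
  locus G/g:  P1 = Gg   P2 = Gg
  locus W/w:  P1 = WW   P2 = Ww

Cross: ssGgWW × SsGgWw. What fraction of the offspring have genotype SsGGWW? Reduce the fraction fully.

P(SsGGWW) = 1/16

ssGgWW gametes: sGW×4, sgW×4
SsGgWw gametes: SGW×1, SGw×1, SgW×1, Sgw×1, sGW×1, sGw×1, sgW×1, sgw×1
ssGgWW×SsGgWw grid (8·8=64): SsGGWW=4 SsGGWw=4 SsGgWW=8 SsGgWw=8 SsggWW=4 SsggWw=4 ssGGWW=4 ssGGWw=4 ssGgWW=8 ssGgWw=8 ssggWW=4 ssggWw=4
SsGGWW hits 4/64; gcd=4; 4÷4/64÷4 = 1/16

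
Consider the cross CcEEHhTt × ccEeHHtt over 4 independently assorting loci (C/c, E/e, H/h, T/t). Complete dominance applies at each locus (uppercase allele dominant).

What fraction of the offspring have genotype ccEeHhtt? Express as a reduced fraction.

CcEEHhTt gametes: CEHT×2, CEHt×2, CEhT×2, CEht×2, cEHT×2, cEHt×2, cEhT×2, cEht×2
ccEeHHtt gametes: cEHt×8, ceHt×8
CcEEHhTt×ccEeHHtt grid (16·16=256): CcEEHHTt=16 CcEEHHtt=16 CcEEHhTt=16 CcEEHhtt=16 CcEeHHTt=16 CcEeHHtt=16 CcEeHhTt=16 CcEeHhtt=16 ccEEHHTt=16 ccEEHHtt=16 ccEEHhTt=16 ccEEHhtt=16 ccEeHHTt=16 ccEeHHtt=16 ccEeHhTt=16 ccEeHhtt=16
ccEeHhtt hits 16/256; gcd=16; 16÷16/256÷16 = 1/16

P(ccEeHhtt) = 1/16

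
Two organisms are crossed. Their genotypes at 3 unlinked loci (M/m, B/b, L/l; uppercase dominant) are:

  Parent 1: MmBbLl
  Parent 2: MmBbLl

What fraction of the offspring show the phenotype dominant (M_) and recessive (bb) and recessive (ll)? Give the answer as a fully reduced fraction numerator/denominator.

MmBbLl gametes: MBL×1, MBl×1, MbL×1, Mbl×1, mBL×1, mBl×1, mbL×1, mbl×1
MmBbLl gametes: MBL×1, MBl×1, MbL×1, Mbl×1, mBL×1, mBl×1, mbL×1, mbl×1
MmBbLl×MmBbLl grid (8·8=64): MMBBLL=1 MMBBLl=2 MMBBll=1 MMBbLL=2 MMBbLl=4 MMBbll=2 MMbbLL=1 MMbbLl=2 MMbbll=1 MmBBLL=2 MmBBLl=4 MmBBll=2 MmBbLL=4 MmBbLl=8 MmBbll=4 MmbbLL=2 MmbbLl=4 Mmbbll=2 mmBBLL=1 mmBBLl=2 mmBBll=1 mmBbLL=2 mmBbLl=4 mmBbll=2 mmbbLL=1 mmbbLl=2 mmbbll=1
M_ bb ll hits 3/64; gcd=1; 3÷1/64÷1 = 3/64

P(M_ bb ll) = 3/64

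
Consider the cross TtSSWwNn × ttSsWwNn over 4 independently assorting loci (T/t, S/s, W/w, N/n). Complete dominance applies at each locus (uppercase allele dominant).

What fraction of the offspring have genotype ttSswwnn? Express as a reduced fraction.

TtSSWwNn gametes: TSWN×2, TSWn×2, TSwN×2, TSwn×2, tSWN×2, tSWn×2, tSwN×2, tSwn×2
ttSsWwNn gametes: tSWN×2, tSWn×2, tSwN×2, tSwn×2, tsWN×2, tsWn×2, tswN×2, tswn×2
TtSSWwNn×ttSsWwNn grid (16·16=256): TtSSWWNN=4 TtSSWWNn=8 TtSSWWnn=4 TtSSWwNN=8 TtSSWwNn=16 TtSSWwnn=8 TtSSwwNN=4 TtSSwwNn=8 TtSSwwnn=4 TtSsWWNN=4 TtSsWWNn=8 TtSsWWnn=4 TtSsWwNN=8 TtSsWwNn=16 TtSsWwnn=8 TtSswwNN=4 TtSswwNn=8 TtSswwnn=4 ttSSWWNN=4 ttSSWWNn=8 ttSSWWnn=4 ttSSWwNN=8 ttSSWwNn=16 ttSSWwnn=8 ttSSwwNN=4 ttSSwwNn=8 ttSSwwnn=4 ttSsWWNN=4 ttSsWWNn=8 ttSsWWnn=4 ttSsWwNN=8 ttSsWwNn=16 ttSsWwnn=8 ttSswwNN=4 ttSswwNn=8 ttSswwnn=4
ttSswwnn hits 4/256; gcd=4; 4÷4/256÷4 = 1/64

P(ttSswwnn) = 1/64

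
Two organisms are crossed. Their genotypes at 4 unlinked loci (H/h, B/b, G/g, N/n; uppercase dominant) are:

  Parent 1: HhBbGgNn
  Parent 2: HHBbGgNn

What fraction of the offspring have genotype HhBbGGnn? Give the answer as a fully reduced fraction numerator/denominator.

HhBbGgNn gametes: HBGN×1, HBGn×1, HBgN×1, HBgn×1, HbGN×1, HbGn×1, HbgN×1, Hbgn×1, hBGN×1, hBGn×1, hBgN×1, hBgn×1, hbGN×1, hbGn×1, hbgN×1, hbgn×1
HHBbGgNn gametes: HBGN×2, HBGn×2, HBgN×2, HBgn×2, HbGN×2, HbGn×2, HbgN×2, Hbgn×2
HhBbGgNn×HHBbGgNn grid (16·16=256): HHBBGGNN=2 HHBBGGNn=4 HHBBGGnn=2 HHBBGgNN=4 HHBBGgNn=8 HHBBGgnn=4 HHBBggNN=2 HHBBggNn=4 HHBBggnn=2 HHBbGGNN=4 HHBbGGNn=8 HHBbGGnn=4 HHBbGgNN=8 HHBbGgNn=16 HHBbGgnn=8 HHBbggNN=4 HHBbggNn=8 HHBbggnn=4 HHbbGGNN=2 HHbbGGNn=4 HHbbGGnn=2 HHbbGgNN=4 HHbbGgNn=8 HHbbGgnn=4 HHbbggNN=2 HHbbggNn=4 HHbbggnn=2 HhBBGGNN=2 HhBBGGNn=4 HhBBGGnn=2 HhBBGgNN=4 HhBBGgNn=8 HhBBGgnn=4 HhBBggNN=2 HhBBggNn=4 HhBBggnn=2 HhBbGGNN=4 HhBbGGNn=8 HhBbGGnn=4 HhBbGgNN=8 HhBbGgNn=16 HhBbGgnn=8 HhBbggNN=4 HhBbggNn=8 HhBbggnn=4 HhbbGGNN=2 HhbbGGNn=4 HhbbGGnn=2 HhbbGgNN=4 HhbbGgNn=8 HhbbGgnn=4 HhbbggNN=2 HhbbggNn=4 Hhbbggnn=2
HhBbGGnn hits 4/256; gcd=4; 4÷4/256÷4 = 1/64

P(HhBbGGnn) = 1/64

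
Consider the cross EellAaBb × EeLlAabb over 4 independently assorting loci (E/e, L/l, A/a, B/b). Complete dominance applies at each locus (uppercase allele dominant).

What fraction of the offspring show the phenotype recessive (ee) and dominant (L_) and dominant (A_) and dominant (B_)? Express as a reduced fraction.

P(ee L_ A_ B_) = 3/64

EellAaBb gametes: ElAB×2, ElAb×2, ElaB×2, Elab×2, elAB×2, elAb×2, elaB×2, elab×2
EeLlAabb gametes: ELAb×2, ELab×2, ElAb×2, Elab×2, eLAb×2, eLab×2, elAb×2, elab×2
EellAaBb×EeLlAabb grid (16·16=256): EELlAABb=4 EELlAAbb=4 EELlAaBb=8 EELlAabb=8 EELlaaBb=4 EELlaabb=4 EEllAABb=4 EEllAAbb=4 EEllAaBb=8 EEllAabb=8 EEllaaBb=4 EEllaabb=4 EeLlAABb=8 EeLlAAbb=8 EeLlAaBb=16 EeLlAabb=16 EeLlaaBb=8 EeLlaabb=8 EellAABb=8 EellAAbb=8 EellAaBb=16 EellAabb=16 EellaaBb=8 Eellaabb=8 eeLlAABb=4 eeLlAAbb=4 eeLlAaBb=8 eeLlAabb=8 eeLlaaBb=4 eeLlaabb=4 eellAABb=4 eellAAbb=4 eellAaBb=8 eellAabb=8 eellaaBb=4 eellaabb=4
ee L_ A_ B_ hits 12/256; gcd=4; 12÷4/256÷4 = 3/64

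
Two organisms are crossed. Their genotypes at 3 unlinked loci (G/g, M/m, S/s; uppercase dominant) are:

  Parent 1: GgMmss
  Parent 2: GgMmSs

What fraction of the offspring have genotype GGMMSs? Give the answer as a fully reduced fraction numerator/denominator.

P(GGMMSs) = 1/32

GgMmss gametes: GMs×2, Gms×2, gMs×2, gms×2
GgMmSs gametes: GMS×1, GMs×1, GmS×1, Gms×1, gMS×1, gMs×1, gmS×1, gms×1
GgMmss×GgMmSs grid (8·8=64): GGMMSs=2 GGMMss=2 GGMmSs=4 GGMmss=4 GGmmSs=2 GGmmss=2 GgMMSs=4 GgMMss=4 GgMmSs=8 GgMmss=8 GgmmSs=4 Ggmmss=4 ggMMSs=2 ggMMss=2 ggMmSs=4 ggMmss=4 ggmmSs=2 ggmmss=2
GGMMSs hits 2/64; gcd=2; 2÷2/64÷2 = 1/32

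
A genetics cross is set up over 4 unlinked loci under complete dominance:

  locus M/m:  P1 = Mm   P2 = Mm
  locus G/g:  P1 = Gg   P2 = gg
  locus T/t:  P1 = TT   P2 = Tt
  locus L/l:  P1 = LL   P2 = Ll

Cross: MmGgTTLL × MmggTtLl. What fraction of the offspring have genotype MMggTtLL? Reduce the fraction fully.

MmGgTTLL gametes: MGTL×4, MgTL×4, mGTL×4, mgTL×4
MmggTtLl gametes: MgTL×2, MgTl×2, MgtL×2, Mgtl×2, mgTL×2, mgTl×2, mgtL×2, mgtl×2
MmGgTTLL×MmggTtLl grid (16·16=256): MMGgTTLL=8 MMGgTTLl=8 MMGgTtLL=8 MMGgTtLl=8 MMggTTLL=8 MMggTTLl=8 MMggTtLL=8 MMggTtLl=8 MmGgTTLL=16 MmGgTTLl=16 MmGgTtLL=16 MmGgTtLl=16 MmggTTLL=16 MmggTTLl=16 MmggTtLL=16 MmggTtLl=16 mmGgTTLL=8 mmGgTTLl=8 mmGgTtLL=8 mmGgTtLl=8 mmggTTLL=8 mmggTTLl=8 mmggTtLL=8 mmggTtLl=8
MMggTtLL hits 8/256; gcd=8; 8÷8/256÷8 = 1/32

P(MMggTtLL) = 1/32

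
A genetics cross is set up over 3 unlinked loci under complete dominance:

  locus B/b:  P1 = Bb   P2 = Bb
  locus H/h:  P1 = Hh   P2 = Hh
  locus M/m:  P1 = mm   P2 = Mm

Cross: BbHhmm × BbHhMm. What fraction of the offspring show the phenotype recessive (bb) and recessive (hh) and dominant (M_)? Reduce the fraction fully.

P(bb hh M_) = 1/32

BbHhmm gametes: BHm×2, Bhm×2, bHm×2, bhm×2
BbHhMm gametes: BHM×1, BHm×1, BhM×1, Bhm×1, bHM×1, bHm×1, bhM×1, bhm×1
BbHhmm×BbHhMm grid (8·8=64): BBHHMm=2 BBHHmm=2 BBHhMm=4 BBHhmm=4 BBhhMm=2 BBhhmm=2 BbHHMm=4 BbHHmm=4 BbHhMm=8 BbHhmm=8 BbhhMm=4 Bbhhmm=4 bbHHMm=2 bbHHmm=2 bbHhMm=4 bbHhmm=4 bbhhMm=2 bbhhmm=2
bb hh M_ hits 2/64; gcd=2; 2÷2/64÷2 = 1/32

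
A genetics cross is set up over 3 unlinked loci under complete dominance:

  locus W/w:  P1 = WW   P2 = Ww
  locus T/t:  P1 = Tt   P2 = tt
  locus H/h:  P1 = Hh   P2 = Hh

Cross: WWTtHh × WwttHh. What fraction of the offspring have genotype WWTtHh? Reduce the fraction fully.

WWTtHh gametes: WTH×2, WTh×2, WtH×2, Wth×2
WwttHh gametes: WtH×2, Wth×2, wtH×2, wth×2
WWTtHh×WwttHh grid (8·8=64): WWTtHH=4 WWTtHh=8 WWTthh=4 WWttHH=4 WWttHh=8 WWtthh=4 WwTtHH=4 WwTtHh=8 WwTthh=4 WwttHH=4 WwttHh=8 Wwtthh=4
WWTtHh hits 8/64; gcd=8; 8÷8/64÷8 = 1/8

P(WWTtHh) = 1/8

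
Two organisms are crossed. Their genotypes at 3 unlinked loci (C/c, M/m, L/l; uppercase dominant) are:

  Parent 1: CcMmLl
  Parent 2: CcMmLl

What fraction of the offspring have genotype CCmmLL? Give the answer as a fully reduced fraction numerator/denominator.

CcMmLl gametes: CML×1, CMl×1, CmL×1, Cml×1, cML×1, cMl×1, cmL×1, cml×1
CcMmLl gametes: CML×1, CMl×1, CmL×1, Cml×1, cML×1, cMl×1, cmL×1, cml×1
CcMmLl×CcMmLl grid (8·8=64): CCMMLL=1 CCMMLl=2 CCMMll=1 CCMmLL=2 CCMmLl=4 CCMmll=2 CCmmLL=1 CCmmLl=2 CCmmll=1 CcMMLL=2 CcMMLl=4 CcMMll=2 CcMmLL=4 CcMmLl=8 CcMmll=4 CcmmLL=2 CcmmLl=4 Ccmmll=2 ccMMLL=1 ccMMLl=2 ccMMll=1 ccMmLL=2 ccMmLl=4 ccMmll=2 ccmmLL=1 ccmmLl=2 ccmmll=1
CCmmLL hits 1/64; gcd=1; 1÷1/64÷1 = 1/64

P(CCmmLL) = 1/64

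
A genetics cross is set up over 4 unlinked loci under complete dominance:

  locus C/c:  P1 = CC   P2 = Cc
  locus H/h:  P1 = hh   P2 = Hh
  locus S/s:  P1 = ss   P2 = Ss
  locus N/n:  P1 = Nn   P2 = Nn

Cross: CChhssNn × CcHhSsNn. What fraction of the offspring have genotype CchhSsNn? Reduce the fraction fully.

CChhssNn gametes: ChsN×8, Chsn×8
CcHhSsNn gametes: CHSN×1, CHSn×1, CHsN×1, CHsn×1, ChSN×1, ChSn×1, ChsN×1, Chsn×1, cHSN×1, cHSn×1, cHsN×1, cHsn×1, chSN×1, chSn×1, chsN×1, chsn×1
CChhssNn×CcHhSsNn grid (16·16=256): CCHhSsNN=8 CCHhSsNn=16 CCHhSsnn=8 CCHhssNN=8 CCHhssNn=16 CCHhssnn=8 CChhSsNN=8 CChhSsNn=16 CChhSsnn=8 CChhssNN=8 CChhssNn=16 CChhssnn=8 CcHhSsNN=8 CcHhSsNn=16 CcHhSsnn=8 CcHhssNN=8 CcHhssNn=16 CcHhssnn=8 CchhSsNN=8 CchhSsNn=16 CchhSsnn=8 CchhssNN=8 CchhssNn=16 Cchhssnn=8
CchhSsNn hits 16/256; gcd=16; 16÷16/256÷16 = 1/16

P(CchhSsNn) = 1/16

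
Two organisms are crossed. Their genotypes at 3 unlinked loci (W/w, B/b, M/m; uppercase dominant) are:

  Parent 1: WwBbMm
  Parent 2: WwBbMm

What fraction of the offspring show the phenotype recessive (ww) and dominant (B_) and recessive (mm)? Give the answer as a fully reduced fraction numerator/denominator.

WwBbMm gametes: WBM×1, WBm×1, WbM×1, Wbm×1, wBM×1, wBm×1, wbM×1, wbm×1
WwBbMm gametes: WBM×1, WBm×1, WbM×1, Wbm×1, wBM×1, wBm×1, wbM×1, wbm×1
WwBbMm×WwBbMm grid (8·8=64): WWBBMM=1 WWBBMm=2 WWBBmm=1 WWBbMM=2 WWBbMm=4 WWBbmm=2 WWbbMM=1 WWbbMm=2 WWbbmm=1 WwBBMM=2 WwBBMm=4 WwBBmm=2 WwBbMM=4 WwBbMm=8 WwBbmm=4 WwbbMM=2 WwbbMm=4 Wwbbmm=2 wwBBMM=1 wwBBMm=2 wwBBmm=1 wwBbMM=2 wwBbMm=4 wwBbmm=2 wwbbMM=1 wwbbMm=2 wwbbmm=1
ww B_ mm hits 3/64; gcd=1; 3÷1/64÷1 = 3/64

P(ww B_ mm) = 3/64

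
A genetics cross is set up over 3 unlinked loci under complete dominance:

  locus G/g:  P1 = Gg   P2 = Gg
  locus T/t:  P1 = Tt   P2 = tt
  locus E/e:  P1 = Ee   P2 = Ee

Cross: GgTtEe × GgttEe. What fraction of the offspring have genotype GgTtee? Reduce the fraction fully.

P(GgTtee) = 1/16

GgTtEe gametes: GTE×1, GTe×1, GtE×1, Gte×1, gTE×1, gTe×1, gtE×1, gte×1
GgttEe gametes: GtE×2, Gte×2, gtE×2, gte×2
GgTtEe×GgttEe grid (8·8=64): GGTtEE=2 GGTtEe=4 GGTtee=2 GGttEE=2 GGttEe=4 GGttee=2 GgTtEE=4 GgTtEe=8 GgTtee=4 GgttEE=4 GgttEe=8 Ggttee=4 ggTtEE=2 ggTtEe=4 ggTtee=2 ggttEE=2 ggttEe=4 ggttee=2
GgTtee hits 4/64; gcd=4; 4÷4/64÷4 = 1/16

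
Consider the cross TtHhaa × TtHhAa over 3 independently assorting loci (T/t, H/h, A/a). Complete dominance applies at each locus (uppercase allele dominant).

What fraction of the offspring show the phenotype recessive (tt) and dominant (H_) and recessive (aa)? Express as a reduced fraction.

P(tt H_ aa) = 3/32

TtHhaa gametes: THa×2, Tha×2, tHa×2, tha×2
TtHhAa gametes: THA×1, THa×1, ThA×1, Tha×1, tHA×1, tHa×1, thA×1, tha×1
TtHhaa×TtHhAa grid (8·8=64): TTHHAa=2 TTHHaa=2 TTHhAa=4 TTHhaa=4 TThhAa=2 TThhaa=2 TtHHAa=4 TtHHaa=4 TtHhAa=8 TtHhaa=8 TthhAa=4 Tthhaa=4 ttHHAa=2 ttHHaa=2 ttHhAa=4 ttHhaa=4 tthhAa=2 tthhaa=2
tt H_ aa hits 6/64; gcd=2; 6÷2/64÷2 = 3/32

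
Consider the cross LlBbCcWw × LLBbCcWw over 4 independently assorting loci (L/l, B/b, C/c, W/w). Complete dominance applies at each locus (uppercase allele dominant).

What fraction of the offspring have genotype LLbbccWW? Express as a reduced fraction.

LlBbCcWw gametes: LBCW×1, LBCw×1, LBcW×1, LBcw×1, LbCW×1, LbCw×1, LbcW×1, Lbcw×1, lBCW×1, lBCw×1, lBcW×1, lBcw×1, lbCW×1, lbCw×1, lbcW×1, lbcw×1
LLBbCcWw gametes: LBCW×2, LBCw×2, LBcW×2, LBcw×2, LbCW×2, LbCw×2, LbcW×2, Lbcw×2
LlBbCcWw×LLBbCcWw grid (16·16=256): LLBBCCWW=2 LLBBCCWw=4 LLBBCCww=2 LLBBCcWW=4 LLBBCcWw=8 LLBBCcww=4 LLBBccWW=2 LLBBccWw=4 LLBBccww=2 LLBbCCWW=4 LLBbCCWw=8 LLBbCCww=4 LLBbCcWW=8 LLBbCcWw=16 LLBbCcww=8 LLBbccWW=4 LLBbccWw=8 LLBbccww=4 LLbbCCWW=2 LLbbCCWw=4 LLbbCCww=2 LLbbCcWW=4 LLbbCcWw=8 LLbbCcww=4 LLbbccWW=2 LLbbccWw=4 LLbbccww=2 LlBBCCWW=2 LlBBCCWw=4 LlBBCCww=2 LlBBCcWW=4 LlBBCcWw=8 LlBBCcww=4 LlBBccWW=2 LlBBccWw=4 LlBBccww=2 LlBbCCWW=4 LlBbCCWw=8 LlBbCCww=4 LlBbCcWW=8 LlBbCcWw=16 LlBbCcww=8 LlBbccWW=4 LlBbccWw=8 LlBbccww=4 LlbbCCWW=2 LlbbCCWw=4 LlbbCCww=2 LlbbCcWW=4 LlbbCcWw=8 LlbbCcww=4 LlbbccWW=2 LlbbccWw=4 Llbbccww=2
LLbbccWW hits 2/256; gcd=2; 2÷2/256÷2 = 1/128

P(LLbbccWW) = 1/128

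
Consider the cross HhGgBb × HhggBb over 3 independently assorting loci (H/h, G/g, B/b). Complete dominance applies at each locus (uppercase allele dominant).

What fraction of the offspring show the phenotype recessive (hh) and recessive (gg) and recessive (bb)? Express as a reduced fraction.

HhGgBb gametes: HGB×1, HGb×1, HgB×1, Hgb×1, hGB×1, hGb×1, hgB×1, hgb×1
HhggBb gametes: HgB×2, Hgb×2, hgB×2, hgb×2
HhGgBb×HhggBb grid (8·8=64): HHGgBB=2 HHGgBb=4 HHGgbb=2 HHggBB=2 HHggBb=4 HHggbb=2 HhGgBB=4 HhGgBb=8 HhGgbb=4 HhggBB=4 HhggBb=8 Hhggbb=4 hhGgBB=2 hhGgBb=4 hhGgbb=2 hhggBB=2 hhggBb=4 hhggbb=2
hh gg bb hits 2/64; gcd=2; 2÷2/64÷2 = 1/32

P(hh gg bb) = 1/32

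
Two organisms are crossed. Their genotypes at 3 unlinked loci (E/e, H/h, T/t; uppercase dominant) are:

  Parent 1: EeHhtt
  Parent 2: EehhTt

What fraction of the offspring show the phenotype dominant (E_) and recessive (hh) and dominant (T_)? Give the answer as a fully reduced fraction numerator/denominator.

EeHhtt gametes: EHt×2, Eht×2, eHt×2, eht×2
EehhTt gametes: EhT×2, Eht×2, ehT×2, eht×2
EeHhtt×EehhTt grid (8·8=64): EEHhTt=4 EEHhtt=4 EEhhTt=4 EEhhtt=4 EeHhTt=8 EeHhtt=8 EehhTt=8 Eehhtt=8 eeHhTt=4 eeHhtt=4 eehhTt=4 eehhtt=4
E_ hh T_ hits 12/64; gcd=4; 12÷4/64÷4 = 3/16

P(E_ hh T_) = 3/16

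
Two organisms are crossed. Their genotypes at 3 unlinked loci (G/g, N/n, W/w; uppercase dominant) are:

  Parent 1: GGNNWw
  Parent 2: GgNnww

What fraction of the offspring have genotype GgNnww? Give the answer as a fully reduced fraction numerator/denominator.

P(GgNnww) = 1/8

GGNNWw gametes: GNW×4, GNw×4
GgNnww gametes: GNw×2, Gnw×2, gNw×2, gnw×2
GGNNWw×GgNnww grid (8·8=64): GGNNWw=8 GGNNww=8 GGNnWw=8 GGNnww=8 GgNNWw=8 GgNNww=8 GgNnWw=8 GgNnww=8
GgNnww hits 8/64; gcd=8; 8÷8/64÷8 = 1/8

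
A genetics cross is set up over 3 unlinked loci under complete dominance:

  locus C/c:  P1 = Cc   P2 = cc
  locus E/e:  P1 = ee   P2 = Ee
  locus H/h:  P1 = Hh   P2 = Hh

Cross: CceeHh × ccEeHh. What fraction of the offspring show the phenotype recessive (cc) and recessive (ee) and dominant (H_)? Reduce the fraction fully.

CceeHh gametes: CeH×2, Ceh×2, ceH×2, ceh×2
ccEeHh gametes: cEH×2, cEh×2, ceH×2, ceh×2
CceeHh×ccEeHh grid (8·8=64): CcEeHH=4 CcEeHh=8 CcEehh=4 CceeHH=4 CceeHh=8 Cceehh=4 ccEeHH=4 ccEeHh=8 ccEehh=4 cceeHH=4 cceeHh=8 cceehh=4
cc ee H_ hits 12/64; gcd=4; 12÷4/64÷4 = 3/16

P(cc ee H_) = 3/16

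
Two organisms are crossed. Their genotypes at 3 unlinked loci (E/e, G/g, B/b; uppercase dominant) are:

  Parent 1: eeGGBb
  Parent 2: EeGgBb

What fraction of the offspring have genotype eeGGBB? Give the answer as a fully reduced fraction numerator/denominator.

eeGGBb gametes: eGB×4, eGb×4
EeGgBb gametes: EGB×1, EGb×1, EgB×1, Egb×1, eGB×1, eGb×1, egB×1, egb×1
eeGGBb×EeGgBb grid (8·8=64): EeGGBB=4 EeGGBb=8 EeGGbb=4 EeGgBB=4 EeGgBb=8 EeGgbb=4 eeGGBB=4 eeGGBb=8 eeGGbb=4 eeGgBB=4 eeGgBb=8 eeGgbb=4
eeGGBB hits 4/64; gcd=4; 4÷4/64÷4 = 1/16

P(eeGGBB) = 1/16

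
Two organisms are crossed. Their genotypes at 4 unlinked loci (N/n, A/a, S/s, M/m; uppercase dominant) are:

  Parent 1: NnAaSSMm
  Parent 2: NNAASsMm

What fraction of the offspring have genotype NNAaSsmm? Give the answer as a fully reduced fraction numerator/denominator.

P(NNAaSsmm) = 1/32

NnAaSSMm gametes: NASM×2, NASm×2, NaSM×2, NaSm×2, nASM×2, nASm×2, naSM×2, naSm×2
NNAASsMm gametes: NASM×4, NASm×4, NAsM×4, NAsm×4
NnAaSSMm×NNAASsMm grid (16·16=256): NNAASSMM=8 NNAASSMm=16 NNAASSmm=8 NNAASsMM=8 NNAASsMm=16 NNAASsmm=8 NNAaSSMM=8 NNAaSSMm=16 NNAaSSmm=8 NNAaSsMM=8 NNAaSsMm=16 NNAaSsmm=8 NnAASSMM=8 NnAASSMm=16 NnAASSmm=8 NnAASsMM=8 NnAASsMm=16 NnAASsmm=8 NnAaSSMM=8 NnAaSSMm=16 NnAaSSmm=8 NnAaSsMM=8 NnAaSsMm=16 NnAaSsmm=8
NNAaSsmm hits 8/256; gcd=8; 8÷8/256÷8 = 1/32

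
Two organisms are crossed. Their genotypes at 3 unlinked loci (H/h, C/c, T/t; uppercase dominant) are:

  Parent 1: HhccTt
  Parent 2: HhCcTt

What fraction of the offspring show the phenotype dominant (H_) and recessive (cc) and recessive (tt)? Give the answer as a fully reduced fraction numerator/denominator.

HhccTt gametes: HcT×2, Hct×2, hcT×2, hct×2
HhCcTt gametes: HCT×1, HCt×1, HcT×1, Hct×1, hCT×1, hCt×1, hcT×1, hct×1
HhccTt×HhCcTt grid (8·8=64): HHCcTT=2 HHCcTt=4 HHCctt=2 HHccTT=2 HHccTt=4 HHcctt=2 HhCcTT=4 HhCcTt=8 HhCctt=4 HhccTT=4 HhccTt=8 Hhcctt=4 hhCcTT=2 hhCcTt=4 hhCctt=2 hhccTT=2 hhccTt=4 hhcctt=2
H_ cc tt hits 6/64; gcd=2; 6÷2/64÷2 = 3/32

P(H_ cc tt) = 3/32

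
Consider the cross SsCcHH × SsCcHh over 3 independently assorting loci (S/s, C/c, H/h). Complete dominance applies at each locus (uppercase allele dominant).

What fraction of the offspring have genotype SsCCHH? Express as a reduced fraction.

P(SsCCHH) = 1/16

SsCcHH gametes: SCH×2, ScH×2, sCH×2, scH×2
SsCcHh gametes: SCH×1, SCh×1, ScH×1, Sch×1, sCH×1, sCh×1, scH×1, sch×1
SsCcHH×SsCcHh grid (8·8=64): SSCCHH=2 SSCCHh=2 SSCcHH=4 SSCcHh=4 SSccHH=2 SSccHh=2 SsCCHH=4 SsCCHh=4 SsCcHH=8 SsCcHh=8 SsccHH=4 SsccHh=4 ssCCHH=2 ssCCHh=2 ssCcHH=4 ssCcHh=4 ssccHH=2 ssccHh=2
SsCCHH hits 4/64; gcd=4; 4÷4/64÷4 = 1/16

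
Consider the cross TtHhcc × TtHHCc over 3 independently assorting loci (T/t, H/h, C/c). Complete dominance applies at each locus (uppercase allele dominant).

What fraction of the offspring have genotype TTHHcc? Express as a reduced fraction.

P(TTHHcc) = 1/16

TtHhcc gametes: THc×2, Thc×2, tHc×2, thc×2
TtHHCc gametes: THC×2, THc×2, tHC×2, tHc×2
TtHhcc×TtHHCc grid (8·8=64): TTHHCc=4 TTHHcc=4 TTHhCc=4 TTHhcc=4 TtHHCc=8 TtHHcc=8 TtHhCc=8 TtHhcc=8 ttHHCc=4 ttHHcc=4 ttHhCc=4 ttHhcc=4
TTHHcc hits 4/64; gcd=4; 4÷4/64÷4 = 1/16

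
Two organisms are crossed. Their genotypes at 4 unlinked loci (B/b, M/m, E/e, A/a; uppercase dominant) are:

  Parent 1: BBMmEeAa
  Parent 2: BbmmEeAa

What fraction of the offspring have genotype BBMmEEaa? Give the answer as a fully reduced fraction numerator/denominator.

P(BBMmEEaa) = 1/64

BBMmEeAa gametes: BMEA×2, BMEa×2, BMeA×2, BMea×2, BmEA×2, BmEa×2, BmeA×2, Bmea×2
BbmmEeAa gametes: BmEA×2, BmEa×2, BmeA×2, Bmea×2, bmEA×2, bmEa×2, bmeA×2, bmea×2
BBMmEeAa×BbmmEeAa grid (16·16=256): BBMmEEAA=4 BBMmEEAa=8 BBMmEEaa=4 BBMmEeAA=8 BBMmEeAa=16 BBMmEeaa=8 BBMmeeAA=4 BBMmeeAa=8 BBMmeeaa=4 BBmmEEAA=4 BBmmEEAa=8 BBmmEEaa=4 BBmmEeAA=8 BBmmEeAa=16 BBmmEeaa=8 BBmmeeAA=4 BBmmeeAa=8 BBmmeeaa=4 BbMmEEAA=4 BbMmEEAa=8 BbMmEEaa=4 BbMmEeAA=8 BbMmEeAa=16 BbMmEeaa=8 BbMmeeAA=4 BbMmeeAa=8 BbMmeeaa=4 BbmmEEAA=4 BbmmEEAa=8 BbmmEEaa=4 BbmmEeAA=8 BbmmEeAa=16 BbmmEeaa=8 BbmmeeAA=4 BbmmeeAa=8 Bbmmeeaa=4
BBMmEEaa hits 4/256; gcd=4; 4÷4/256÷4 = 1/64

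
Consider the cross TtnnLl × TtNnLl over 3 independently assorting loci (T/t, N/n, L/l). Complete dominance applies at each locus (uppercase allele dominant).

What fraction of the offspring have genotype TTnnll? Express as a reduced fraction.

TtnnLl gametes: TnL×2, Tnl×2, tnL×2, tnl×2
TtNnLl gametes: TNL×1, TNl×1, TnL×1, Tnl×1, tNL×1, tNl×1, tnL×1, tnl×1
TtnnLl×TtNnLl grid (8·8=64): TTNnLL=2 TTNnLl=4 TTNnll=2 TTnnLL=2 TTnnLl=4 TTnnll=2 TtNnLL=4 TtNnLl=8 TtNnll=4 TtnnLL=4 TtnnLl=8 Ttnnll=4 ttNnLL=2 ttNnLl=4 ttNnll=2 ttnnLL=2 ttnnLl=4 ttnnll=2
TTnnll hits 2/64; gcd=2; 2÷2/64÷2 = 1/32

P(TTnnll) = 1/32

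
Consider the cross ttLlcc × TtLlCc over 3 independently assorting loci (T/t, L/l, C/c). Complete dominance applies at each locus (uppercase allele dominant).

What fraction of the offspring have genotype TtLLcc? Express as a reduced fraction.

P(TtLLcc) = 1/16

ttLlcc gametes: tLc×4, tlc×4
TtLlCc gametes: TLC×1, TLc×1, TlC×1, Tlc×1, tLC×1, tLc×1, tlC×1, tlc×1
ttLlcc×TtLlCc grid (8·8=64): TtLLCc=4 TtLLcc=4 TtLlCc=8 TtLlcc=8 TtllCc=4 Ttllcc=4 ttLLCc=4 ttLLcc=4 ttLlCc=8 ttLlcc=8 ttllCc=4 ttllcc=4
TtLLcc hits 4/64; gcd=4; 4÷4/64÷4 = 1/16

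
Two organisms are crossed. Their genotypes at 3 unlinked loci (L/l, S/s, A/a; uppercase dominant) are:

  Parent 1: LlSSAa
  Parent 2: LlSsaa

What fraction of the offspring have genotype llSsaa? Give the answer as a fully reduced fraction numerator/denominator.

LlSSAa gametes: LSA×2, LSa×2, lSA×2, lSa×2
LlSsaa gametes: LSa×2, Lsa×2, lSa×2, lsa×2
LlSSAa×LlSsaa grid (8·8=64): LLSSAa=4 LLSSaa=4 LLSsAa=4 LLSsaa=4 LlSSAa=8 LlSSaa=8 LlSsAa=8 LlSsaa=8 llSSAa=4 llSSaa=4 llSsAa=4 llSsaa=4
llSsaa hits 4/64; gcd=4; 4÷4/64÷4 = 1/16

P(llSsaa) = 1/16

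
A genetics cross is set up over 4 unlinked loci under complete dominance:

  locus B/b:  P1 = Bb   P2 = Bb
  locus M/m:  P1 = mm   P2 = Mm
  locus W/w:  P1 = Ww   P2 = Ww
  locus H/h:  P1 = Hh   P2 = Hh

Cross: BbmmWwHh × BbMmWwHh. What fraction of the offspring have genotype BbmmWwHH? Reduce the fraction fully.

P(BbmmWwHH) = 1/32

BbmmWwHh gametes: BmWH×2, BmWh×2, BmwH×2, Bmwh×2, bmWH×2, bmWh×2, bmwH×2, bmwh×2
BbMmWwHh gametes: BMWH×1, BMWh×1, BMwH×1, BMwh×1, BmWH×1, BmWh×1, BmwH×1, Bmwh×1, bMWH×1, bMWh×1, bMwH×1, bMwh×1, bmWH×1, bmWh×1, bmwH×1, bmwh×1
BbmmWwHh×BbMmWwHh grid (16·16=256): BBMmWWHH=2 BBMmWWHh=4 BBMmWWhh=2 BBMmWwHH=4 BBMmWwHh=8 BBMmWwhh=4 BBMmwwHH=2 BBMmwwHh=4 BBMmwwhh=2 BBmmWWHH=2 BBmmWWHh=4 BBmmWWhh=2 BBmmWwHH=4 BBmmWwHh=8 BBmmWwhh=4 BBmmwwHH=2 BBmmwwHh=4 BBmmwwhh=2 BbMmWWHH=4 BbMmWWHh=8 BbMmWWhh=4 BbMmWwHH=8 BbMmWwHh=16 BbMmWwhh=8 BbMmwwHH=4 BbMmwwHh=8 BbMmwwhh=4 BbmmWWHH=4 BbmmWWHh=8 BbmmWWhh=4 BbmmWwHH=8 BbmmWwHh=16 BbmmWwhh=8 BbmmwwHH=4 BbmmwwHh=8 Bbmmwwhh=4 bbMmWWHH=2 bbMmWWHh=4 bbMmWWhh=2 bbMmWwHH=4 bbMmWwHh=8 bbMmWwhh=4 bbMmwwHH=2 bbMmwwHh=4 bbMmwwhh=2 bbmmWWHH=2 bbmmWWHh=4 bbmmWWhh=2 bbmmWwHH=4 bbmmWwHh=8 bbmmWwhh=4 bbmmwwHH=2 bbmmwwHh=4 bbmmwwhh=2
BbmmWwHH hits 8/256; gcd=8; 8÷8/256÷8 = 1/32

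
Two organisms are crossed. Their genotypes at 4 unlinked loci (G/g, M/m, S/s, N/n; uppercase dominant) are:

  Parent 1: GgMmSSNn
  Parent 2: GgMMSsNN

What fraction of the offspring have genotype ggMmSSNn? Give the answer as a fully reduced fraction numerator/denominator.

GgMmSSNn gametes: GMSN×2, GMSn×2, GmSN×2, GmSn×2, gMSN×2, gMSn×2, gmSN×2, gmSn×2
GgMMSsNN gametes: GMSN×4, GMsN×4, gMSN×4, gMsN×4
GgMmSSNn×GgMMSsNN grid (16·16=256): GGMMSSNN=8 GGMMSSNn=8 GGMMSsNN=8 GGMMSsNn=8 GGMmSSNN=8 GGMmSSNn=8 GGMmSsNN=8 GGMmSsNn=8 GgMMSSNN=16 GgMMSSNn=16 GgMMSsNN=16 GgMMSsNn=16 GgMmSSNN=16 GgMmSSNn=16 GgMmSsNN=16 GgMmSsNn=16 ggMMSSNN=8 ggMMSSNn=8 ggMMSsNN=8 ggMMSsNn=8 ggMmSSNN=8 ggMmSSNn=8 ggMmSsNN=8 ggMmSsNn=8
ggMmSSNn hits 8/256; gcd=8; 8÷8/256÷8 = 1/32

P(ggMmSSNn) = 1/32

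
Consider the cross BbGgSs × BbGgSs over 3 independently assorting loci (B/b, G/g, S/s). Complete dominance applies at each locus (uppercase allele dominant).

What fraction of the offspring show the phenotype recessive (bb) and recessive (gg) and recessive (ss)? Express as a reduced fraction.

P(bb gg ss) = 1/64

BbGgSs gametes: BGS×1, BGs×1, BgS×1, Bgs×1, bGS×1, bGs×1, bgS×1, bgs×1
BbGgSs gametes: BGS×1, BGs×1, BgS×1, Bgs×1, bGS×1, bGs×1, bgS×1, bgs×1
BbGgSs×BbGgSs grid (8·8=64): BBGGSS=1 BBGGSs=2 BBGGss=1 BBGgSS=2 BBGgSs=4 BBGgss=2 BBggSS=1 BBggSs=2 BBggss=1 BbGGSS=2 BbGGSs=4 BbGGss=2 BbGgSS=4 BbGgSs=8 BbGgss=4 BbggSS=2 BbggSs=4 Bbggss=2 bbGGSS=1 bbGGSs=2 bbGGss=1 bbGgSS=2 bbGgSs=4 bbGgss=2 bbggSS=1 bbggSs=2 bbggss=1
bb gg ss hits 1/64; gcd=1; 1÷1/64÷1 = 1/64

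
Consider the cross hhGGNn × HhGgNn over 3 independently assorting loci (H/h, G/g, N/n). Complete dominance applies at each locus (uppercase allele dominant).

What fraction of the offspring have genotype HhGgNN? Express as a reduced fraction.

hhGGNn gametes: hGN×4, hGn×4
HhGgNn gametes: HGN×1, HGn×1, HgN×1, Hgn×1, hGN×1, hGn×1, hgN×1, hgn×1
hhGGNn×HhGgNn grid (8·8=64): HhGGNN=4 HhGGNn=8 HhGGnn=4 HhGgNN=4 HhGgNn=8 HhGgnn=4 hhGGNN=4 hhGGNn=8 hhGGnn=4 hhGgNN=4 hhGgNn=8 hhGgnn=4
HhGgNN hits 4/64; gcd=4; 4÷4/64÷4 = 1/16

P(HhGgNN) = 1/16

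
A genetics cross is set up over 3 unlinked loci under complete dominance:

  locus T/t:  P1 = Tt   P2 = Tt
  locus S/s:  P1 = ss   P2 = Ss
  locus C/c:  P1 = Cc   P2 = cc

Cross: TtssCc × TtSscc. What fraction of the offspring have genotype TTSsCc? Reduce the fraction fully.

TtssCc gametes: TsC×2, Tsc×2, tsC×2, tsc×2
TtSscc gametes: TSc×2, Tsc×2, tSc×2, tsc×2
TtssCc×TtSscc grid (8·8=64): TTSsCc=4 TTSscc=4 TTssCc=4 TTsscc=4 TtSsCc=8 TtSscc=8 TtssCc=8 Ttsscc=8 ttSsCc=4 ttSscc=4 ttssCc=4 ttsscc=4
TTSsCc hits 4/64; gcd=4; 4÷4/64÷4 = 1/16

P(TTSsCc) = 1/16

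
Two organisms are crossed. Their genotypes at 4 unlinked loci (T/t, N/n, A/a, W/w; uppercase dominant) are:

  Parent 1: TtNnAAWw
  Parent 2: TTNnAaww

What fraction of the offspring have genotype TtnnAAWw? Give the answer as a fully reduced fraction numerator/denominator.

TtNnAAWw gametes: TNAW×2, TNAw×2, TnAW×2, TnAw×2, tNAW×2, tNAw×2, tnAW×2, tnAw×2
TTNnAaww gametes: TNAw×4, TNaw×4, TnAw×4, Tnaw×4
TtNnAAWw×TTNnAaww grid (16·16=256): TTNNAAWw=8 TTNNAAww=8 TTNNAaWw=8 TTNNAaww=8 TTNnAAWw=16 TTNnAAww=16 TTNnAaWw=16 TTNnAaww=16 TTnnAAWw=8 TTnnAAww=8 TTnnAaWw=8 TTnnAaww=8 TtNNAAWw=8 TtNNAAww=8 TtNNAaWw=8 TtNNAaww=8 TtNnAAWw=16 TtNnAAww=16 TtNnAaWw=16 TtNnAaww=16 TtnnAAWw=8 TtnnAAww=8 TtnnAaWw=8 TtnnAaww=8
TtnnAAWw hits 8/256; gcd=8; 8÷8/256÷8 = 1/32

P(TtnnAAWw) = 1/32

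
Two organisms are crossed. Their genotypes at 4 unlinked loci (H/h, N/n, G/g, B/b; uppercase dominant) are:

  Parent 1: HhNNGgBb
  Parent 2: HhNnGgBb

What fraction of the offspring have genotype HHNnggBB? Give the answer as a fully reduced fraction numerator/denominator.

HhNNGgBb gametes: HNGB×2, HNGb×2, HNgB×2, HNgb×2, hNGB×2, hNGb×2, hNgB×2, hNgb×2
HhNnGgBb gametes: HNGB×1, HNGb×1, HNgB×1, HNgb×1, HnGB×1, HnGb×1, HngB×1, Hngb×1, hNGB×1, hNGb×1, hNgB×1, hNgb×1, hnGB×1, hnGb×1, hngB×1, hngb×1
HhNNGgBb×HhNnGgBb grid (16·16=256): HHNNGGBB=2 HHNNGGBb=4 HHNNGGbb=2 HHNNGgBB=4 HHNNGgBb=8 HHNNGgbb=4 HHNNggBB=2 HHNNggBb=4 HHNNggbb=2 HHNnGGBB=2 HHNnGGBb=4 HHNnGGbb=2 HHNnGgBB=4 HHNnGgBb=8 HHNnGgbb=4 HHNnggBB=2 HHNnggBb=4 HHNnggbb=2 HhNNGGBB=4 HhNNGGBb=8 HhNNGGbb=4 HhNNGgBB=8 HhNNGgBb=16 HhNNGgbb=8 HhNNggBB=4 HhNNggBb=8 HhNNggbb=4 HhNnGGBB=4 HhNnGGBb=8 HhNnGGbb=4 HhNnGgBB=8 HhNnGgBb=16 HhNnGgbb=8 HhNnggBB=4 HhNnggBb=8 HhNnggbb=4 hhNNGGBB=2 hhNNGGBb=4 hhNNGGbb=2 hhNNGgBB=4 hhNNGgBb=8 hhNNGgbb=4 hhNNggBB=2 hhNNggBb=4 hhNNggbb=2 hhNnGGBB=2 hhNnGGBb=4 hhNnGGbb=2 hhNnGgBB=4 hhNnGgBb=8 hhNnGgbb=4 hhNnggBB=2 hhNnggBb=4 hhNnggbb=2
HHNnggBB hits 2/256; gcd=2; 2÷2/256÷2 = 1/128

P(HHNnggBB) = 1/128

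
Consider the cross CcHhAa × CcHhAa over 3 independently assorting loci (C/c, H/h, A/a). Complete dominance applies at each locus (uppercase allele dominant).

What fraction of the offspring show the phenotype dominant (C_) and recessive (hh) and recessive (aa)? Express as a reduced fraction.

CcHhAa gametes: CHA×1, CHa×1, ChA×1, Cha×1, cHA×1, cHa×1, chA×1, cha×1
CcHhAa gametes: CHA×1, CHa×1, ChA×1, Cha×1, cHA×1, cHa×1, chA×1, cha×1
CcHhAa×CcHhAa grid (8·8=64): CCHHAA=1 CCHHAa=2 CCHHaa=1 CCHhAA=2 CCHhAa=4 CCHhaa=2 CChhAA=1 CChhAa=2 CChhaa=1 CcHHAA=2 CcHHAa=4 CcHHaa=2 CcHhAA=4 CcHhAa=8 CcHhaa=4 CchhAA=2 CchhAa=4 Cchhaa=2 ccHHAA=1 ccHHAa=2 ccHHaa=1 ccHhAA=2 ccHhAa=4 ccHhaa=2 cchhAA=1 cchhAa=2 cchhaa=1
C_ hh aa hits 3/64; gcd=1; 3÷1/64÷1 = 3/64

P(C_ hh aa) = 3/64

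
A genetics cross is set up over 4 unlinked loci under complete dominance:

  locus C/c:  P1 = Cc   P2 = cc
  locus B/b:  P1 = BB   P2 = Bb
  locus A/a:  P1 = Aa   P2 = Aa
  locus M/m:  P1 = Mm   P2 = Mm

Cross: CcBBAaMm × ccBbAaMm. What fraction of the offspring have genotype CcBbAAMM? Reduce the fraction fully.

P(CcBbAAMM) = 1/64

CcBBAaMm gametes: CBAM×2, CBAm×2, CBaM×2, CBam×2, cBAM×2, cBAm×2, cBaM×2, cBam×2
ccBbAaMm gametes: cBAM×2, cBAm×2, cBaM×2, cBam×2, cbAM×2, cbAm×2, cbaM×2, cbam×2
CcBBAaMm×ccBbAaMm grid (16·16=256): CcBBAAMM=4 CcBBAAMm=8 CcBBAAmm=4 CcBBAaMM=8 CcBBAaMm=16 CcBBAamm=8 CcBBaaMM=4 CcBBaaMm=8 CcBBaamm=4 CcBbAAMM=4 CcBbAAMm=8 CcBbAAmm=4 CcBbAaMM=8 CcBbAaMm=16 CcBbAamm=8 CcBbaaMM=4 CcBbaaMm=8 CcBbaamm=4 ccBBAAMM=4 ccBBAAMm=8 ccBBAAmm=4 ccBBAaMM=8 ccBBAaMm=16 ccBBAamm=8 ccBBaaMM=4 ccBBaaMm=8 ccBBaamm=4 ccBbAAMM=4 ccBbAAMm=8 ccBbAAmm=4 ccBbAaMM=8 ccBbAaMm=16 ccBbAamm=8 ccBbaaMM=4 ccBbaaMm=8 ccBbaamm=4
CcBbAAMM hits 4/256; gcd=4; 4÷4/256÷4 = 1/64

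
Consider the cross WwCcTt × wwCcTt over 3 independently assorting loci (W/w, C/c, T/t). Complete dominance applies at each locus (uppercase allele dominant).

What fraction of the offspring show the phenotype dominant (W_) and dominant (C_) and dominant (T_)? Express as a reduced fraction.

WwCcTt gametes: WCT×1, WCt×1, WcT×1, Wct×1, wCT×1, wCt×1, wcT×1, wct×1
wwCcTt gametes: wCT×2, wCt×2, wcT×2, wct×2
WwCcTt×wwCcTt grid (8·8=64): WwCCTT=2 WwCCTt=4 WwCCtt=2 WwCcTT=4 WwCcTt=8 WwCctt=4 WwccTT=2 WwccTt=4 Wwcctt=2 wwCCTT=2 wwCCTt=4 wwCCtt=2 wwCcTT=4 wwCcTt=8 wwCctt=4 wwccTT=2 wwccTt=4 wwcctt=2
W_ C_ T_ hits 18/64; gcd=2; 18÷2/64÷2 = 9/32

P(W_ C_ T_) = 9/32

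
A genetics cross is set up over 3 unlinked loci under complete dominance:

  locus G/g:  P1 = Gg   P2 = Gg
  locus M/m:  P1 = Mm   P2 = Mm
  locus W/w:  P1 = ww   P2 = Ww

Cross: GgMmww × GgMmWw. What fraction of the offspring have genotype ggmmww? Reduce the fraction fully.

GgMmww gametes: GMw×2, Gmw×2, gMw×2, gmw×2
GgMmWw gametes: GMW×1, GMw×1, GmW×1, Gmw×1, gMW×1, gMw×1, gmW×1, gmw×1
GgMmww×GgMmWw grid (8·8=64): GGMMWw=2 GGMMww=2 GGMmWw=4 GGMmww=4 GGmmWw=2 GGmmww=2 GgMMWw=4 GgMMww=4 GgMmWw=8 GgMmww=8 GgmmWw=4 Ggmmww=4 ggMMWw=2 ggMMww=2 ggMmWw=4 ggMmww=4 ggmmWw=2 ggmmww=2
ggmmww hits 2/64; gcd=2; 2÷2/64÷2 = 1/32

P(ggmmww) = 1/32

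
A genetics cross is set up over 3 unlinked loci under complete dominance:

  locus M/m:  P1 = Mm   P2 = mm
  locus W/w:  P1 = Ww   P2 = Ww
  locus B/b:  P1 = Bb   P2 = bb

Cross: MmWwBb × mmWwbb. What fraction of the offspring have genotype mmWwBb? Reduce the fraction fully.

P(mmWwBb) = 1/8

MmWwBb gametes: MWB×1, MWb×1, MwB×1, Mwb×1, mWB×1, mWb×1, mwB×1, mwb×1
mmWwbb gametes: mWb×4, mwb×4
MmWwBb×mmWwbb grid (8·8=64): MmWWBb=4 MmWWbb=4 MmWwBb=8 MmWwbb=8 MmwwBb=4 Mmwwbb=4 mmWWBb=4 mmWWbb=4 mmWwBb=8 mmWwbb=8 mmwwBb=4 mmwwbb=4
mmWwBb hits 8/64; gcd=8; 8÷8/64÷8 = 1/8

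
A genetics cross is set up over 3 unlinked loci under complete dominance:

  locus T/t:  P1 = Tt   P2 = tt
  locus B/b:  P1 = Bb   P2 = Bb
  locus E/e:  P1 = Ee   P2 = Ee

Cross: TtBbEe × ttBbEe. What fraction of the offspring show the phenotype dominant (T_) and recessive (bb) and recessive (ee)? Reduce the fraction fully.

P(T_ bb ee) = 1/32

TtBbEe gametes: TBE×1, TBe×1, TbE×1, Tbe×1, tBE×1, tBe×1, tbE×1, tbe×1
ttBbEe gametes: tBE×2, tBe×2, tbE×2, tbe×2
TtBbEe×ttBbEe grid (8·8=64): TtBBEE=2 TtBBEe=4 TtBBee=2 TtBbEE=4 TtBbEe=8 TtBbee=4 TtbbEE=2 TtbbEe=4 Ttbbee=2 ttBBEE=2 ttBBEe=4 ttBBee=2 ttBbEE=4 ttBbEe=8 ttBbee=4 ttbbEE=2 ttbbEe=4 ttbbee=2
T_ bb ee hits 2/64; gcd=2; 2÷2/64÷2 = 1/32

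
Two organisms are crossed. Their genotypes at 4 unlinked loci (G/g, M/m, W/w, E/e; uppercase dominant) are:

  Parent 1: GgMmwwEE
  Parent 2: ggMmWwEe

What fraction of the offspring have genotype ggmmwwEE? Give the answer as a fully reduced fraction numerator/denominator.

P(ggmmwwEE) = 1/32

GgMmwwEE gametes: GMwE×4, GmwE×4, gMwE×4, gmwE×4
ggMmWwEe gametes: gMWE×2, gMWe×2, gMwE×2, gMwe×2, gmWE×2, gmWe×2, gmwE×2, gmwe×2
GgMmwwEE×ggMmWwEe grid (16·16=256): GgMMWwEE=8 GgMMWwEe=8 GgMMwwEE=8 GgMMwwEe=8 GgMmWwEE=16 GgMmWwEe=16 GgMmwwEE=16 GgMmwwEe=16 GgmmWwEE=8 GgmmWwEe=8 GgmmwwEE=8 GgmmwwEe=8 ggMMWwEE=8 ggMMWwEe=8 ggMMwwEE=8 ggMMwwEe=8 ggMmWwEE=16 ggMmWwEe=16 ggMmwwEE=16 ggMmwwEe=16 ggmmWwEE=8 ggmmWwEe=8 ggmmwwEE=8 ggmmwwEe=8
ggmmwwEE hits 8/256; gcd=8; 8÷8/256÷8 = 1/32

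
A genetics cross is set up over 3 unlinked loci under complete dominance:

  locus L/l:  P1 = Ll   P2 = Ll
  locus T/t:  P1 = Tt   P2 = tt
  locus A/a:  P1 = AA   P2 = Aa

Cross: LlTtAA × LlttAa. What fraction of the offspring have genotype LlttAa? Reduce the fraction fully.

P(LlttAa) = 1/8

LlTtAA gametes: LTA×2, LtA×2, lTA×2, ltA×2
LlttAa gametes: LtA×2, Lta×2, ltA×2, lta×2
LlTtAA×LlttAa grid (8·8=64): LLTtAA=4 LLTtAa=4 LLttAA=4 LLttAa=4 LlTtAA=8 LlTtAa=8 LlttAA=8 LlttAa=8 llTtAA=4 llTtAa=4 llttAA=4 llttAa=4
LlttAa hits 8/64; gcd=8; 8÷8/64÷8 = 1/8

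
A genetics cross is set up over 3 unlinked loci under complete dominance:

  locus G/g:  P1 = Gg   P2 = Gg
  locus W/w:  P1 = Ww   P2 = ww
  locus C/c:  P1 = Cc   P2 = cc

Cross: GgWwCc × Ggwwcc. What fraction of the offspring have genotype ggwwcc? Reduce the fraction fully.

P(ggwwcc) = 1/16

GgWwCc gametes: GWC×1, GWc×1, GwC×1, Gwc×1, gWC×1, gWc×1, gwC×1, gwc×1
Ggwwcc gametes: Gwc×4, gwc×4
GgWwCc×Ggwwcc grid (8·8=64): GGWwCc=4 GGWwcc=4 GGwwCc=4 GGwwcc=4 GgWwCc=8 GgWwcc=8 GgwwCc=8 Ggwwcc=8 ggWwCc=4 ggWwcc=4 ggwwCc=4 ggwwcc=4
ggwwcc hits 4/64; gcd=4; 4÷4/64÷4 = 1/16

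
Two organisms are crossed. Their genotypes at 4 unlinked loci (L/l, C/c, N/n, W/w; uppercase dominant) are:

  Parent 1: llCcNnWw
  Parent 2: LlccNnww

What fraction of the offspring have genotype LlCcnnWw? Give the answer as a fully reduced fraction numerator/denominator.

P(LlCcnnWw) = 1/32

llCcNnWw gametes: lCNW×2, lCNw×2, lCnW×2, lCnw×2, lcNW×2, lcNw×2, lcnW×2, lcnw×2
LlccNnww gametes: LcNw×4, Lcnw×4, lcNw×4, lcnw×4
llCcNnWw×LlccNnww grid (16·16=256): LlCcNNWw=8 LlCcNNww=8 LlCcNnWw=16 LlCcNnww=16 LlCcnnWw=8 LlCcnnww=8 LlccNNWw=8 LlccNNww=8 LlccNnWw=16 LlccNnww=16 LlccnnWw=8 Llccnnww=8 llCcNNWw=8 llCcNNww=8 llCcNnWw=16 llCcNnww=16 llCcnnWw=8 llCcnnww=8 llccNNWw=8 llccNNww=8 llccNnWw=16 llccNnww=16 llccnnWw=8 llccnnww=8
LlCcnnWw hits 8/256; gcd=8; 8÷8/256÷8 = 1/32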